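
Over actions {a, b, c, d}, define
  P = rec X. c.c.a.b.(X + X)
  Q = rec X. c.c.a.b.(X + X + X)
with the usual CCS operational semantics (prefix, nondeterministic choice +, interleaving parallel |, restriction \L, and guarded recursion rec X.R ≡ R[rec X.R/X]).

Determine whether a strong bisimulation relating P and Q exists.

P's transition system — 5 states:
  u0 = rec X. c.c.a.b.(X + X) | --c--▸ u1
  u1 = c.a.b.((rec X. c.c.a.b.(X + X)) + (rec X. c.c.a.b.(X + X))) | --c--▸ u2
  u2 = a.b.((rec X. c.c.a.b.(X + X)) + (rec X. c.c.a.b.(X + X))) | --a--▸ u3
  u3 = b.((rec X. c.c.a.b.(X + X)) + (rec X. c.c.a.b.(X + X))) | --b--▸ u4
  u4 = (rec X. c.c.a.b.(X + X)) + (rec X. c.c.a.b.(X + X)) | --c--▸ u1
Q's transition system — 5 states:
  v0 = rec X. c.c.a.b.(X + X + X) | --c--▸ v1
  v1 = c.a.b.((rec X. c.c.a.b.(X + X + X)) + (rec X. c.c.a.b.(X + X + X)) + (rec X. c.c.a.b.(X + X + X))) | --c--▸ v2
  v2 = a.b.((rec X. c.c.a.b.(X + X + X)) + (rec X. c.c.a.b.(X + X + X)) + (rec X. c.c.a.b.(X + X + X))) | --a--▸ v3
  v3 = b.((rec X. c.c.a.b.(X + X + X)) + (rec X. c.c.a.b.(X + X + X)) + (rec X. c.c.a.b.(X + X + X))) | --b--▸ v4
  v4 = (rec X. c.c.a.b.(X + X + X)) + (rec X. c.c.a.b.(X + X + X)) + (rec X. c.c.a.b.(X + X + X)) | --c--▸ v1
Coarsest stable partition (strong bisimilarity classes):
  B0 = {u0, u4, v0, v4}
  B1 = {u1, v1}
  B2 = {u2, v2}
  B3 = {u3, v3}
u0 ∈ B0, v0 ∈ B0 → same block

bisimilar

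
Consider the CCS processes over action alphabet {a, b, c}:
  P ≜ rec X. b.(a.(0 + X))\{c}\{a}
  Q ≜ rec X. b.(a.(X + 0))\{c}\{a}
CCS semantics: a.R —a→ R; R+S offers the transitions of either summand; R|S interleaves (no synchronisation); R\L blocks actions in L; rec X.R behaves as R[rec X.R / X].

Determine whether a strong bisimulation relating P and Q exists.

bisimilar

LTS(P): 2 reachable states
  m0 = rec X. b.(a.(0 + X))\{c}\{a} has moves ··b··> m1
  m1 = (a.(0 + (rec X. b.(a.(0 + X))\{c}\{a})))\{c}\{a} has moves ∅
LTS(Q): 2 reachable states
  n0 = rec X. b.(a.(X + 0))\{c}\{a} has moves ··b··> n1
  n1 = (a.((rec X. b.(a.(X + 0))\{c}\{a}) + 0))\{c}\{a} has moves ∅
Partition-refinement fixed point:
  B0 = {m0, n0}
  B1 = {m1, n1}
m0 ∈ B0, n0 ∈ B0 → same block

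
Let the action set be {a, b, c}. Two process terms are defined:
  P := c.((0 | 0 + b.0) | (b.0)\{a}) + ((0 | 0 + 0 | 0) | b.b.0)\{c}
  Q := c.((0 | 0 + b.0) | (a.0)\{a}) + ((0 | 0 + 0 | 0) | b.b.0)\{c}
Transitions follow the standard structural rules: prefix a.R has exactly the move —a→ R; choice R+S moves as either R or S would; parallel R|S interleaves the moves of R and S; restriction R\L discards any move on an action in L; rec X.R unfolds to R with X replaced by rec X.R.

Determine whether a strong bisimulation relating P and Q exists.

NO

P's transition system — 7 states:
  u0 = c.((0 | 0 + b.0) | (b.0)\{a}) + ((0 | 0 + 0 | 0) | b.b.0)\{c} :: =b=> u1, =c=> u2
  u1 = ((0 | 0 + 0 | 0) | b.0)\{c} :: =b=> u3
  u2 = (0 | 0 + b.0) | (b.0)\{a} :: =b=> u4, =b=> u5
  u3 = ((0 | 0 + 0 | 0) | 0)\{c} :: ∅
  u4 = (0 | 0 + b.0) | 0\{a} :: =b=> u6
  u5 = 0 | (b.0)\{a} :: =b=> u6
  u6 = 0 | 0\{a} :: ∅
Q's transition system — 5 states:
  v0 = c.((0 | 0 + b.0) | (a.0)\{a}) + ((0 | 0 + 0 | 0) | b.b.0)\{c} :: =b=> v1, =c=> v2
  v1 = ((0 | 0 + 0 | 0) | b.0)\{c} :: =b=> v3
  v2 = (0 | 0 + b.0) | (a.0)\{a} :: =b=> v4
  v3 = ((0 | 0 + 0 | 0) | 0)\{c} :: ∅
  v4 = 0 | (a.0)\{a} :: ∅
Bisimilarity quotient blocks:
  B0 = {u0}
  B1 = {u2}
  B2 = {u1, u4, u5, v1, v2}
  B3 = {u3, u6, v3, v4}
  B4 = {v0}
u0 ∈ B0, v0 ∈ B4 → different blocks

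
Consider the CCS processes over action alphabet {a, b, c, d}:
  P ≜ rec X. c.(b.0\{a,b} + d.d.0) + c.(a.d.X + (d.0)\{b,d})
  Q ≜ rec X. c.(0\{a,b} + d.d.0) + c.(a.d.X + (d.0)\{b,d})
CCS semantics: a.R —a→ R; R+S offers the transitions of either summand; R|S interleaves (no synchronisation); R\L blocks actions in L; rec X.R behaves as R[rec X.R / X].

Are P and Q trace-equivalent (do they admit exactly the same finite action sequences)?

traces(P) ≠ traces(Q) — witness ⟨cb⟩

LTS(P): 7 reachable states
  s0 = rec X. c.(b.0\{a,b} + d.d.0) + c.(a.d.X + (d.0)\{b,d}) has moves ··c··> s1, ··c··> s2
  s1 = a.d.(rec X. c.(b.0\{a,b} + d.d.0) + c.(a.d.X + (d.0)\{b,d})) + (d.0)\{b,d} has moves ··a··> s3
  s2 = b.0\{a,b} + d.d.0 has moves ··b··> s4, ··d··> s5
  s3 = d.(rec X. c.(b.0\{a,b} + d.d.0) + c.(a.d.X + (d.0)\{b,d})) has moves ··d··> s0
  s4 = 0\{a,b} has moves ·
  s5 = d.0 has moves ··d··> s6
  s6 = 0 has moves ·
LTS(Q): 6 reachable states
  t0 = rec X. c.(0\{a,b} + d.d.0) + c.(a.d.X + (d.0)\{b,d}) has moves ··c··> t1, ··c··> t2
  t1 = 0\{a,b} + d.d.0 has moves ··d··> t3
  t2 = a.d.(rec X. c.(0\{a,b} + d.d.0) + c.(a.d.X + (d.0)\{b,d})) + (d.0)\{b,d} has moves ··a··> t4
  t3 = d.0 has moves ··d··> t5
  t4 = d.(rec X. c.(0\{a,b} + d.d.0) + c.(a.d.X + (d.0)\{b,d})) has moves ··d··> t0
  t5 = 0 has moves ·
Trace ⟨cb⟩ through P, begin at {s0}:
  step 1 (c): {s1, s2}
  step 2 (b): {s4}
  — P admits the full trace.
Trace ⟨cb⟩ through Q, begin at {t0}:
  step 1 (c): {t1, t2}
  step 2 (b): no successor for Q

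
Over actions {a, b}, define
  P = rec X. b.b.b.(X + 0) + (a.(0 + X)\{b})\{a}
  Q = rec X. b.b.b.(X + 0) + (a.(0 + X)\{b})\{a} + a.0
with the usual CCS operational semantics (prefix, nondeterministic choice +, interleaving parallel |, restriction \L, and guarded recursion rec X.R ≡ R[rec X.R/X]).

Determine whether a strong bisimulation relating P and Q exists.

LTS(P): 4 reachable states
  s0 = rec X. b.b.b.(X + 0) + (a.(0 + X)\{b})\{a} ⊢ =b=> s1
  s1 = b.b.((rec X. b.b.b.(X + 0) + (a.(0 + X)\{b})\{a}) + 0) ⊢ =b=> s2
  s2 = b.((rec X. b.b.b.(X + 0) + (a.(0 + X)\{b})\{a}) + 0) ⊢ =b=> s3
  s3 = (rec X. b.b.b.(X + 0) + (a.(0 + X)\{b})\{a}) + 0 ⊢ =b=> s1
LTS(Q): 5 reachable states
  t0 = rec X. b.b.b.(X + 0) + (a.(0 + X)\{b})\{a} + a.0 ⊢ =a=> t1, =b=> t2
  t1 = 0 ⊢ ·
  t2 = b.b.((rec X. b.b.b.(X + 0) + (a.(0 + X)\{b})\{a} + a.0) + 0) ⊢ =b=> t3
  t3 = b.((rec X. b.b.b.(X + 0) + (a.(0 + X)\{b})\{a} + a.0) + 0) ⊢ =b=> t4
  t4 = (rec X. b.b.b.(X + 0) + (a.(0 + X)\{b})\{a} + a.0) + 0 ⊢ =a=> t1, =b=> t2
Bisimilarity quotient blocks:
  B0 = {s0, s1, s2, s3}
  B1 = {t0, t4}
  B2 = {t2}
  B3 = {t3}
  B4 = {t1}
s0 ∈ B0, t0 ∈ B1 → different blocks

P ≁ Q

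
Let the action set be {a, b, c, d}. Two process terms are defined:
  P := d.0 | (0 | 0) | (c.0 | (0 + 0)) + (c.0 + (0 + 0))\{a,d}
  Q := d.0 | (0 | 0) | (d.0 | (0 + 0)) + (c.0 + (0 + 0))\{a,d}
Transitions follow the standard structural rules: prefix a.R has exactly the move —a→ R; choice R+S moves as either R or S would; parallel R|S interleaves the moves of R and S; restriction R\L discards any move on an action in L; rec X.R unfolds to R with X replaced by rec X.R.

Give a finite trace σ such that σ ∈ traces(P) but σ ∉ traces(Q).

Reachable graph of P (5 states):
  s0 = d.0 | (0 | 0) | (c.0 | (0 + 0)) + (c.0 + (0 + 0))\{a,d} ⊢ =c=> s1, =c=> s2, =d=> s3
  s1 = 0\{a,d} ⊢ stopped
  s2 = d.0 | (0 | 0) | (0 | (0 + 0)) ⊢ =d=> s4
  s3 = 0 | (0 | 0) | (c.0 | (0 + 0)) ⊢ =c=> s4
  s4 = 0 | (0 | 0) | (0 | (0 + 0)) ⊢ stopped
Reachable graph of Q (5 states):
  t0 = d.0 | (0 | 0) | (d.0 | (0 + 0)) + (c.0 + (0 + 0))\{a,d} ⊢ =c=> t1, =d=> t2, =d=> t3
  t1 = 0\{a,d} ⊢ stopped
  t2 = 0 | (0 | 0) | (d.0 | (0 + 0)) ⊢ =d=> t4
  t3 = d.0 | (0 | 0) | (0 | (0 + 0)) ⊢ =d=> t4
  t4 = 0 | (0 | 0) | (0 | (0 + 0)) ⊢ stopped
Trace ⟨cd⟩ through P, begin at {s0}:
  step 1 (c): {s1, s2}
  step 2 (d): {s4}
  ✓ P
Trace ⟨cd⟩ through Q, begin at {t0}:
  step 1 (c): {t1}
  step 2 (d): ∅ (Q stuck)

cd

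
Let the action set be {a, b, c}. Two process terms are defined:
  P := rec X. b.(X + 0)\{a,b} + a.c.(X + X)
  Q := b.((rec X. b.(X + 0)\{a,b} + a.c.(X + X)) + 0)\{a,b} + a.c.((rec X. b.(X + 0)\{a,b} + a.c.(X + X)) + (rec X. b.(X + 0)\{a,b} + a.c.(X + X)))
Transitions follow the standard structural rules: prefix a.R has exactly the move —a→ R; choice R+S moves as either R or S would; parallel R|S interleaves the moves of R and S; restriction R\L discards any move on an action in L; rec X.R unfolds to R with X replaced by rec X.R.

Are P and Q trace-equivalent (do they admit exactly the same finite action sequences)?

YES

Reachable graph of P (4 states):
  m0 = rec X. b.(X + 0)\{a,b} + a.c.(X + X) | -a-> m1, -b-> m2
  m1 = c.((rec X. b.(X + 0)\{a,b} + a.c.(X + X)) + (rec X. b.(X + 0)\{a,b} + a.c.(X + X))) | -c-> m3
  m2 = ((rec X. b.(X + 0)\{a,b} + a.c.(X + X)) + 0)\{a,b} | ·
  m3 = (rec X. b.(X + 0)\{a,b} + a.c.(X + X)) + (rec X. b.(X + 0)\{a,b} + a.c.(X + X)) | -a-> m1, -b-> m2
Reachable graph of Q (4 states):
  n0 = b.((rec X. b.(X + 0)\{a,b} + a.c.(X + X)) + 0)\{a,b} + a.c.((rec X. b.(X + 0)\{a,b} + a.c.(X + X)) + (rec X. b.(X + 0)\{a,b} + a.c.(X + X))) | -a-> n1, -b-> n2
  n1 = c.((rec X. b.(X + 0)\{a,b} + a.c.(X + X)) + (rec X. b.(X + 0)\{a,b} + a.c.(X + X))) | -c-> n3
  n2 = ((rec X. b.(X + 0)\{a,b} + a.c.(X + X)) + 0)\{a,b} | ·
  n3 = (rec X. b.(X + 0)\{a,b} + a.c.(X + X)) + (rec X. b.(X + 0)\{a,b} + a.c.(X + X)) | -a-> n1, -b-> n2
Bisimilarity quotient blocks:
  B0 = {m0, m3, n0, n3}
  B1 = {m2, n2}
  B2 = {m1, n1}
m0 ∈ B0, n0 ∈ B0 → same block
Bisimilar ⇒ trace-equivalent.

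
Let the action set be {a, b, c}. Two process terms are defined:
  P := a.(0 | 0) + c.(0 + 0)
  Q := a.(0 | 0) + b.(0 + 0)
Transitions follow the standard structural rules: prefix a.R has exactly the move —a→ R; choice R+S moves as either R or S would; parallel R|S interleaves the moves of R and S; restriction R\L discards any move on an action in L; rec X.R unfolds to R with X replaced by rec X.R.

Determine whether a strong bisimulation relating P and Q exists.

Reachable graph of P (3 states):
  u0 = a.(0 | 0) + c.(0 + 0) → --a--▸ u1, --c--▸ u2
  u1 = 0 | 0 → ·
  u2 = 0 + 0 → ·
Reachable graph of Q (3 states):
  v0 = a.(0 | 0) + b.(0 + 0) → --a--▸ v1, --b--▸ v2
  v1 = 0 | 0 → ·
  v2 = 0 + 0 → ·
Bisimilarity quotient blocks:
  B0 = {u0}
  B1 = {u1, u2, v1, v2}
  B2 = {v0}
u0 ∈ B0, v0 ∈ B2 → different blocks

NO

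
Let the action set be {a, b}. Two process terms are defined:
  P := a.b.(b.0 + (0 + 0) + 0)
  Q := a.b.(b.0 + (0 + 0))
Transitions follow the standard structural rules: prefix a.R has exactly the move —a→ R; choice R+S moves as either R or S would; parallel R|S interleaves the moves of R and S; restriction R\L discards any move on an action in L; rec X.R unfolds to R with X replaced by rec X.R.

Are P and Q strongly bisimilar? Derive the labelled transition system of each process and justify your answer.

P ~ Q

P's transition system — 4 states:
  m0 = a.b.(b.0 + (0 + 0) + 0) ⊢ =a=> m1
  m1 = b.(b.0 + (0 + 0) + 0) ⊢ =b=> m2
  m2 = b.0 + (0 + 0) + 0 ⊢ =b=> m3
  m3 = 0 ⊢ ∅
Q's transition system — 4 states:
  n0 = a.b.(b.0 + (0 + 0)) ⊢ =a=> n1
  n1 = b.(b.0 + (0 + 0)) ⊢ =b=> n2
  n2 = b.0 + (0 + 0) ⊢ =b=> n3
  n3 = 0 ⊢ ∅
Partition-refinement fixed point:
  B0 = {m0, n0}
  B1 = {m1, n1}
  B2 = {m2, n2}
  B3 = {m3, n3}
m0 ∈ B0, n0 ∈ B0 → same block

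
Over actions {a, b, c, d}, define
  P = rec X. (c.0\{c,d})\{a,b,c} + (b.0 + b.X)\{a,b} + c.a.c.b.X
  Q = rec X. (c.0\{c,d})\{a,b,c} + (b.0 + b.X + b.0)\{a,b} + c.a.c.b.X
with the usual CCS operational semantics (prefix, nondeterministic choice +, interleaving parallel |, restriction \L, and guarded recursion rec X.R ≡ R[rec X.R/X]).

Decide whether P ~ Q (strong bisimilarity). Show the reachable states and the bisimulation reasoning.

bisimilar

Reachable graph of P (4 states):
  u0 = rec X. (c.0\{c,d})\{a,b,c} + (b.0 + b.X)\{a,b} + c.a.c.b.X ⊢ -c-> u1
  u1 = a.c.b.(rec X. (c.0\{c,d})\{a,b,c} + (b.0 + b.X)\{a,b} + c.a.c.b.X) ⊢ -a-> u2
  u2 = c.b.(rec X. (c.0\{c,d})\{a,b,c} + (b.0 + b.X)\{a,b} + c.a.c.b.X) ⊢ -c-> u3
  u3 = b.(rec X. (c.0\{c,d})\{a,b,c} + (b.0 + b.X)\{a,b} + c.a.c.b.X) ⊢ -b-> u0
Reachable graph of Q (4 states):
  v0 = rec X. (c.0\{c,d})\{a,b,c} + (b.0 + b.X + b.0)\{a,b} + c.a.c.b.X ⊢ -c-> v1
  v1 = a.c.b.(rec X. (c.0\{c,d})\{a,b,c} + (b.0 + b.X + b.0)\{a,b} + c.a.c.b.X) ⊢ -a-> v2
  v2 = c.b.(rec X. (c.0\{c,d})\{a,b,c} + (b.0 + b.X + b.0)\{a,b} + c.a.c.b.X) ⊢ -c-> v3
  v3 = b.(rec X. (c.0\{c,d})\{a,b,c} + (b.0 + b.X + b.0)\{a,b} + c.a.c.b.X) ⊢ -b-> v0
Coarsest stable partition (strong bisimilarity classes):
  B0 = {u0, v0}
  B1 = {u1, v1}
  B2 = {u2, v2}
  B3 = {u3, v3}
u0 ∈ B0, v0 ∈ B0 → same block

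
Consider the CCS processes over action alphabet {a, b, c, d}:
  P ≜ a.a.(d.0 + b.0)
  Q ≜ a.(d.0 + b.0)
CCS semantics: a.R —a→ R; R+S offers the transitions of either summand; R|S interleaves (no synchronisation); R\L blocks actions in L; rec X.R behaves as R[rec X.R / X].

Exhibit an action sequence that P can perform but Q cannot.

aa

P's transition system — 4 states:
  m0 = a.a.(d.0 + b.0) :: --a--▸ m1
  m1 = a.(d.0 + b.0) :: --a--▸ m2
  m2 = d.0 + b.0 :: --b--▸ m3, --d--▸ m3
  m3 = 0 :: deadlocked
Q's transition system — 3 states:
  n0 = a.(d.0 + b.0) :: --a--▸ n1
  n1 = d.0 + b.0 :: --b--▸ n2, --d--▸ n2
  n2 = 0 :: deadlocked
Run σ = ⟨aa⟩ on P: start {m0}
  step 1 (a): {m1}
  step 2 (a): {m2}
  — P admits the full trace.
Run σ = ⟨aa⟩ on Q: start {n0}
  step 1 (a): {n1}
  step 2 (a): ∅  — Q cannot continue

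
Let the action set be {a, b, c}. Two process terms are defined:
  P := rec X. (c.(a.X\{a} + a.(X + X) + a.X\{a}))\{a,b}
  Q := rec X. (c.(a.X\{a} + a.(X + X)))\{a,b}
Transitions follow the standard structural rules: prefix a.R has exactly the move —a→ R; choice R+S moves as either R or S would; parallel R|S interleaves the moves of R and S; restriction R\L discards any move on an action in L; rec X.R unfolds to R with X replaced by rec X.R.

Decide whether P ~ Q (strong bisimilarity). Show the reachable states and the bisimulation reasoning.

Reachable graph of P (2 states):
  u0 = rec X. (c.(a.X\{a} + a.(X + X) + a.X\{a}))\{a,b} has moves =c=> u1
  u1 = (a.(rec X. (c.(a.X\{a} + a.(X + X) + a.X\{a}))\{a,b})\{a} + a.((rec X. (c.(a.X\{a} + a.(X + X) + a.X\{a}))\{a,b}) + (rec X. (c.(a.X\{a} + a.(X + X) + a.X\{a}))\{a,b})) + a.(rec X. (c.(a.X\{a} + a.(X + X) + a.X\{a}))\{a,b})\{a})\{a,b} has moves ∅
Reachable graph of Q (2 states):
  v0 = rec X. (c.(a.X\{a} + a.(X + X)))\{a,b} has moves =c=> v1
  v1 = (a.(rec X. (c.(a.X\{a} + a.(X + X)))\{a,b})\{a} + a.((rec X. (c.(a.X\{a} + a.(X + X)))\{a,b}) + (rec X. (c.(a.X\{a} + a.(X + X)))\{a,b})))\{a,b} has moves ∅
Coarsest stable partition (strong bisimilarity classes):
  B0 = {u0, v0}
  B1 = {u1, v1}
u0 ∈ B0, v0 ∈ B0 → same block

bisimilar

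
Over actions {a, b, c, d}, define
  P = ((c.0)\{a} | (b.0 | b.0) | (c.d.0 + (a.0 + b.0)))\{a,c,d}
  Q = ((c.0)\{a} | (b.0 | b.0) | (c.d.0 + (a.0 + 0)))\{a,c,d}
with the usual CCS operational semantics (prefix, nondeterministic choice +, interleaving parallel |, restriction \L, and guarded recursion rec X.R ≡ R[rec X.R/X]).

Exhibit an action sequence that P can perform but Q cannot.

P's transition system — 8 states:
  p0 = ((c.0)\{a} | (b.0 | b.0) | (c.d.0 + (a.0 + b.0)))\{a,c,d} :: =b=> p1, =b=> p2, =b=> p3
  p1 = ((c.0)\{a} | (0 | b.0) | (c.d.0 + (a.0 + b.0)))\{a,c,d} :: =b=> p4, =b=> p5
  p2 = ((c.0)\{a} | (b.0 | 0) | (c.d.0 + (a.0 + b.0)))\{a,c,d} :: =b=> p4, =b=> p6
  p3 = ((c.0)\{a} | (b.0 | b.0) | 0)\{a,c,d} :: =b=> p5, =b=> p6
  p4 = ((c.0)\{a} | (0 | 0) | (c.d.0 + (a.0 + b.0)))\{a,c,d} :: =b=> p7
  p5 = ((c.0)\{a} | (0 | b.0) | 0)\{a,c,d} :: =b=> p7
  p6 = ((c.0)\{a} | (b.0 | 0) | 0)\{a,c,d} :: =b=> p7
  p7 = ((c.0)\{a} | (0 | 0) | 0)\{a,c,d} :: ·
Q's transition system — 4 states:
  q0 = ((c.0)\{a} | (b.0 | b.0) | (c.d.0 + (a.0 + 0)))\{a,c,d} :: =b=> q1, =b=> q2
  q1 = ((c.0)\{a} | (0 | b.0) | (c.d.0 + (a.0 + 0)))\{a,c,d} :: =b=> q3
  q2 = ((c.0)\{a} | (b.0 | 0) | (c.d.0 + (a.0 + 0)))\{a,c,d} :: =b=> q3
  q3 = ((c.0)\{a} | (0 | 0) | (c.d.0 + (a.0 + 0)))\{a,c,d} :: ·
Trace ⟨bbb⟩ through P, begin at {p0}:
  [1] b ⇒ {p1, p2, p3}
  [2] b ⇒ {p4, p5, p6}
  [3] b ⇒ {p7}
  ✓ P
Trace ⟨bbb⟩ through Q, begin at {q0}:
  [1] b ⇒ {q1, q2}
  [2] b ⇒ {q3}
  [3] b ⇒ ∅ (Q stuck)

bbb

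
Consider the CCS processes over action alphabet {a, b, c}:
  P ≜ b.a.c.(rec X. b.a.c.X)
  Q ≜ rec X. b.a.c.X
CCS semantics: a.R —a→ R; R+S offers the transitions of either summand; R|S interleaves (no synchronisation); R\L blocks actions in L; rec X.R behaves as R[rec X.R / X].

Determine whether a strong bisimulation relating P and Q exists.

bisimilar

Reachable graph of P (4 states):
  m0 = b.a.c.(rec X. b.a.c.X) ⊢ =b=> m1
  m1 = a.c.(rec X. b.a.c.X) ⊢ =a=> m2
  m2 = c.(rec X. b.a.c.X) ⊢ =c=> m3
  m3 = rec X. b.a.c.X ⊢ =b=> m1
Reachable graph of Q (3 states):
  n0 = rec X. b.a.c.X ⊢ =b=> n1
  n1 = a.c.(rec X. b.a.c.X) ⊢ =a=> n2
  n2 = c.(rec X. b.a.c.X) ⊢ =c=> n0
Partition-refinement fixed point:
  B0 = {m0, m3, n0}
  B1 = {m1, n1}
  B2 = {m2, n2}
m0 ∈ B0, n0 ∈ B0 → same block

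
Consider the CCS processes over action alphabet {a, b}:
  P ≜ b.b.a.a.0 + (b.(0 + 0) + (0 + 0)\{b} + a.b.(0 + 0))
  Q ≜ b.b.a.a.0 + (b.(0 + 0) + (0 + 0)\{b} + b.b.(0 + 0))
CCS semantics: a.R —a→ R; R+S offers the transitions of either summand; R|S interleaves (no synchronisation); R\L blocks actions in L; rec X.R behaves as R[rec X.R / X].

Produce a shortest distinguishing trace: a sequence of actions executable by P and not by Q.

a

P's transition system — 7 states:
  m0 = b.b.a.a.0 + (b.(0 + 0) + (0 + 0)\{b} + a.b.(0 + 0)) ⊢ ··a··> m1, ··b··> m2, ··b··> m3
  m1 = b.(0 + 0) ⊢ ··b··> m2
  m2 = 0 + 0 ⊢ deadlocked
  m3 = b.a.a.0 ⊢ ··b··> m4
  m4 = a.a.0 ⊢ ··a··> m5
  m5 = a.0 ⊢ ··a··> m6
  m6 = 0 ⊢ deadlocked
Q's transition system — 7 states:
  n0 = b.b.a.a.0 + (b.(0 + 0) + (0 + 0)\{b} + b.b.(0 + 0)) ⊢ ··b··> n1, ··b··> n2, ··b··> n3
  n1 = 0 + 0 ⊢ deadlocked
  n2 = b.(0 + 0) ⊢ ··b··> n1
  n3 = b.a.a.0 ⊢ ··b··> n4
  n4 = a.a.0 ⊢ ··a··> n5
  n5 = a.0 ⊢ ··a··> n6
  n6 = 0 ⊢ deadlocked
Executing a from P (initial set {m0}):
  step 1 (a): {m1}
  ✓ P
Executing a from Q (initial set {n0}):
  step 1 (a): no successor for Q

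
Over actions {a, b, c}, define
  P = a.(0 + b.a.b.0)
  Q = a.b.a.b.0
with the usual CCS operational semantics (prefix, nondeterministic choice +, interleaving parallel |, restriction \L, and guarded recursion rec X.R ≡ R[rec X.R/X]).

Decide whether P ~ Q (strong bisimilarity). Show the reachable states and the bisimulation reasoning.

LTS(P): 5 reachable states
  p0 = a.(0 + b.a.b.0) ⊢ -a-> p1
  p1 = 0 + b.a.b.0 ⊢ -b-> p2
  p2 = a.b.0 ⊢ -a-> p3
  p3 = b.0 ⊢ -b-> p4
  p4 = 0 ⊢ ∅
LTS(Q): 5 reachable states
  q0 = a.b.a.b.0 ⊢ -a-> q1
  q1 = b.a.b.0 ⊢ -b-> q2
  q2 = a.b.0 ⊢ -a-> q3
  q3 = b.0 ⊢ -b-> q4
  q4 = 0 ⊢ ∅
Partition-refinement fixed point:
  B0 = {p0, q0}
  B1 = {p1, q1}
  B2 = {p2, q2}
  B3 = {p3, q3}
  B4 = {p4, q4}
p0 ∈ B0, q0 ∈ B0 → same block

P ~ Q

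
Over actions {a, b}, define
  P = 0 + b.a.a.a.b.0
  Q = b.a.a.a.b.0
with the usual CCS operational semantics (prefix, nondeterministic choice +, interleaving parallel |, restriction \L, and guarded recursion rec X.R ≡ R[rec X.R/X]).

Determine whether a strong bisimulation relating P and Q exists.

P's transition system — 6 states:
  u0 = 0 + b.a.a.a.b.0 ⊢ ··b··> u1
  u1 = a.a.a.b.0 ⊢ ··a··> u2
  u2 = a.a.b.0 ⊢ ··a··> u3
  u3 = a.b.0 ⊢ ··a··> u4
  u4 = b.0 ⊢ ··b··> u5
  u5 = 0 ⊢ (no moves)
Q's transition system — 6 states:
  v0 = b.a.a.a.b.0 ⊢ ··b··> v1
  v1 = a.a.a.b.0 ⊢ ··a··> v2
  v2 = a.a.b.0 ⊢ ··a··> v3
  v3 = a.b.0 ⊢ ··a··> v4
  v4 = b.0 ⊢ ··b··> v5
  v5 = 0 ⊢ (no moves)
Bisimilarity quotient blocks:
  B0 = {u0, v0}
  B1 = {u1, v1}
  B2 = {u2, v2}
  B3 = {u3, v3}
  B4 = {u4, v4}
  B5 = {u5, v5}
u0 ∈ B0, v0 ∈ B0 → same block

YES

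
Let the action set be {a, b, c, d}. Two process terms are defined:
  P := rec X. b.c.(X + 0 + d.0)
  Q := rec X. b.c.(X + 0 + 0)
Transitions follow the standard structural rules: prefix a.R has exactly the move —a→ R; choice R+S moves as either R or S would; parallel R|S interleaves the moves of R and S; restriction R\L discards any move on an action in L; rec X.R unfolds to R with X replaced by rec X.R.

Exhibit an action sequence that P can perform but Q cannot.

bcd

P's transition system — 4 states:
  s0 = rec X. b.c.(X + 0 + d.0) :: -b-> s1
  s1 = c.((rec X. b.c.(X + 0 + d.0)) + 0 + d.0) :: -c-> s2
  s2 = (rec X. b.c.(X + 0 + d.0)) + 0 + d.0 :: -b-> s1, -d-> s3
  s3 = 0 :: stopped
Q's transition system — 3 states:
  t0 = rec X. b.c.(X + 0 + 0) :: -b-> t1
  t1 = c.((rec X. b.c.(X + 0 + 0)) + 0 + 0) :: -c-> t2
  t2 = (rec X. b.c.(X + 0 + 0)) + 0 + 0 :: -b-> t1
Run σ = ⟨bcd⟩ on P: start {s0}
  after b @ step 1: {s1}
  after c @ step 2: {s2}
  after d @ step 3: {s3}
  — P admits the full trace.
Run σ = ⟨bcd⟩ on Q: start {t0}
  after b @ step 1: {t1}
  after c @ step 2: {t2}
  after d @ step 3: no successor for Q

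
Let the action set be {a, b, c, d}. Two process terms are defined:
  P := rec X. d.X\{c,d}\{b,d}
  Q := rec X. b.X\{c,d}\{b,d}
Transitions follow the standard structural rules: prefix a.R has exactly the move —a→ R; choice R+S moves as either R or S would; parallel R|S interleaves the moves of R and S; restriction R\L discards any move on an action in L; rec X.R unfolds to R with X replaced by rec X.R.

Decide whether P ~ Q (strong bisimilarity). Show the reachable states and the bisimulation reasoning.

NO

Reachable graph of P (2 states):
  u0 = rec X. d.X\{c,d}\{b,d} | ··d··> u1
  u1 = (rec X. d.X\{c,d}\{b,d})\{c,d}\{b,d} | ∅
Reachable graph of Q (2 states):
  v0 = rec X. b.X\{c,d}\{b,d} | ··b··> v1
  v1 = (rec X. b.X\{c,d}\{b,d})\{c,d}\{b,d} | ∅
Partition-refinement fixed point:
  B0 = {u0}
  B1 = {u1, v1}
  B2 = {v0}
u0 ∈ B0, v0 ∈ B2 → different blocks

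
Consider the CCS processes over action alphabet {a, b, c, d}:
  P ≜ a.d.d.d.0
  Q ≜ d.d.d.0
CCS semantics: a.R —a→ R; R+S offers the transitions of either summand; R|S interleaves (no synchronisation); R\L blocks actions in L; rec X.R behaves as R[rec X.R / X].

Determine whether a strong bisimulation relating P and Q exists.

Reachable graph of P (5 states):
  s0 = a.d.d.d.0 | —a→ s1
  s1 = d.d.d.0 | —d→ s2
  s2 = d.d.0 | —d→ s3
  s3 = d.0 | —d→ s4
  s4 = 0 | deadlocked
Reachable graph of Q (4 states):
  t0 = d.d.d.0 | —d→ t1
  t1 = d.d.0 | —d→ t2
  t2 = d.0 | —d→ t3
  t3 = 0 | deadlocked
Partition-refinement fixed point:
  B0 = {s0}
  B1 = {s1, t0}
  B2 = {s2, t1}
  B3 = {s3, t2}
  B4 = {s4, t3}
s0 ∈ B0, t0 ∈ B1 → different blocks

P ≁ Q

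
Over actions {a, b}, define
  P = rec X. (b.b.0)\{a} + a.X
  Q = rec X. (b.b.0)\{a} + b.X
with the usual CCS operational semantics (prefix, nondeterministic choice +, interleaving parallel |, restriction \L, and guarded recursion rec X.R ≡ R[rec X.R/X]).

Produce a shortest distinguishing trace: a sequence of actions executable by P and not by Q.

Reachable graph of P (3 states):
  m0 = rec X. (b.b.0)\{a} + a.X | ··a··> m0, ··b··> m1
  m1 = (b.0)\{a} | ··b··> m2
  m2 = 0\{a} | stopped
Reachable graph of Q (3 states):
  n0 = rec X. (b.b.0)\{a} + b.X | ··b··> n0, ··b··> n1
  n1 = (b.0)\{a} | ··b··> n2
  n2 = 0\{a} | stopped
Trace ⟨a⟩ through P, begin at {m0}:
  [1] a ⇒ {m0}
  P completes σ.
Trace ⟨a⟩ through Q, begin at {n0}:
  [1] a ⇒ ∅  — Q cannot continue

a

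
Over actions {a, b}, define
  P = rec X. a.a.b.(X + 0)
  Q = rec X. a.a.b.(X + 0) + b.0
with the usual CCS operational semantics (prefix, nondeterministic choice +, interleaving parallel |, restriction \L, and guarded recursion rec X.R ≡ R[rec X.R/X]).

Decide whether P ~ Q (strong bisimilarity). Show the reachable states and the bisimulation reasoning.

Reachable graph of P (4 states):
  p0 = rec X. a.a.b.(X + 0) ⊢ ··a··> p1
  p1 = a.b.((rec X. a.a.b.(X + 0)) + 0) ⊢ ··a··> p2
  p2 = b.((rec X. a.a.b.(X + 0)) + 0) ⊢ ··b··> p3
  p3 = (rec X. a.a.b.(X + 0)) + 0 ⊢ ··a··> p1
Reachable graph of Q (5 states):
  q0 = rec X. a.a.b.(X + 0) + b.0 ⊢ ··a··> q1, ··b··> q2
  q1 = a.b.((rec X. a.a.b.(X + 0) + b.0) + 0) ⊢ ··a··> q3
  q2 = 0 ⊢ (no moves)
  q3 = b.((rec X. a.a.b.(X + 0) + b.0) + 0) ⊢ ··b··> q4
  q4 = (rec X. a.a.b.(X + 0) + b.0) + 0 ⊢ ··a··> q1, ··b··> q2
Partition-refinement fixed point:
  B0 = {p0, p3}
  B1 = {p1}
  B2 = {p2}
  B3 = {q0, q4}
  B4 = {q1}
  B5 = {q3}
  B6 = {q2}
p0 ∈ B0, q0 ∈ B3 → different blocks

not bisimilar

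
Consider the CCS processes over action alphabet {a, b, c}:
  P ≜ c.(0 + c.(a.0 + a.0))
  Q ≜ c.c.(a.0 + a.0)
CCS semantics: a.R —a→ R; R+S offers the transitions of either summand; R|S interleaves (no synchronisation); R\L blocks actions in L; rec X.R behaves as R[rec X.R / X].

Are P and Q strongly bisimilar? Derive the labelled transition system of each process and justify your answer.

P ~ Q

Reachable graph of P (4 states):
  s0 = c.(0 + c.(a.0 + a.0)) ⊢ —c→ s1
  s1 = 0 + c.(a.0 + a.0) ⊢ —c→ s2
  s2 = a.0 + a.0 ⊢ —a→ s3
  s3 = 0 ⊢ ∅
Reachable graph of Q (4 states):
  t0 = c.c.(a.0 + a.0) ⊢ —c→ t1
  t1 = c.(a.0 + a.0) ⊢ —c→ t2
  t2 = a.0 + a.0 ⊢ —a→ t3
  t3 = 0 ⊢ ∅
Bisimilarity quotient blocks:
  B0 = {s0, t0}
  B1 = {s1, t1}
  B2 = {s2, t2}
  B3 = {s3, t3}
s0 ∈ B0, t0 ∈ B0 → same block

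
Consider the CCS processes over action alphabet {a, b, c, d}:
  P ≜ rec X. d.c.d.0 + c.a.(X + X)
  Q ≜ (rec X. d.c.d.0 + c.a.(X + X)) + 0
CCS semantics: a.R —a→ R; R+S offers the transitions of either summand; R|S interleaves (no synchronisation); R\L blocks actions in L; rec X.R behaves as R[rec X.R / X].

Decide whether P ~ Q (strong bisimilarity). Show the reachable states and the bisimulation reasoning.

YES

LTS(P): 6 reachable states
  m0 = rec X. d.c.d.0 + c.a.(X + X) | =c=> m1, =d=> m2
  m1 = a.((rec X. d.c.d.0 + c.a.(X + X)) + (rec X. d.c.d.0 + c.a.(X + X))) | =a=> m3
  m2 = c.d.0 | =c=> m4
  m3 = (rec X. d.c.d.0 + c.a.(X + X)) + (rec X. d.c.d.0 + c.a.(X + X)) | =c=> m1, =d=> m2
  m4 = d.0 | =d=> m5
  m5 = 0 | stopped
LTS(Q): 6 reachable states
  n0 = (rec X. d.c.d.0 + c.a.(X + X)) + 0 | =c=> n1, =d=> n2
  n1 = a.((rec X. d.c.d.0 + c.a.(X + X)) + (rec X. d.c.d.0 + c.a.(X + X))) | =a=> n3
  n2 = c.d.0 | =c=> n4
  n3 = (rec X. d.c.d.0 + c.a.(X + X)) + (rec X. d.c.d.0 + c.a.(X + X)) | =c=> n1, =d=> n2
  n4 = d.0 | =d=> n5
  n5 = 0 | stopped
Coarsest stable partition (strong bisimilarity classes):
  B0 = {m0, m3, n0, n3}
  B1 = {m2, n2}
  B2 = {m4, n4}
  B3 = {m5, n5}
  B4 = {m1, n1}
m0 ∈ B0, n0 ∈ B0 → same block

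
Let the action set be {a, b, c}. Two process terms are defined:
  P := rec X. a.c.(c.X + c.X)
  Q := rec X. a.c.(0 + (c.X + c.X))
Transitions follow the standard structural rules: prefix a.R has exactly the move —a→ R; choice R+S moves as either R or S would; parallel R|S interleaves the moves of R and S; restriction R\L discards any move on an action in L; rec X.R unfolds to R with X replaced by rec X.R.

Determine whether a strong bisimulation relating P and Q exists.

LTS(P): 3 reachable states
  m0 = rec X. a.c.(c.X + c.X) → -a-> m1
  m1 = c.(c.(rec X. a.c.(c.X + c.X)) + c.(rec X. a.c.(c.X + c.X))) → -c-> m2
  m2 = c.(rec X. a.c.(c.X + c.X)) + c.(rec X. a.c.(c.X + c.X)) → -c-> m0
LTS(Q): 3 reachable states
  n0 = rec X. a.c.(0 + (c.X + c.X)) → -a-> n1
  n1 = c.(0 + (c.(rec X. a.c.(0 + (c.X + c.X))) + c.(rec X. a.c.(0 + (c.X + c.X))))) → -c-> n2
  n2 = 0 + (c.(rec X. a.c.(0 + (c.X + c.X))) + c.(rec X. a.c.(0 + (c.X + c.X)))) → -c-> n0
Coarsest stable partition (strong bisimilarity classes):
  B0 = {m0, n0}
  B1 = {m1, n1}
  B2 = {m2, n2}
m0 ∈ B0, n0 ∈ B0 → same block

bisimilar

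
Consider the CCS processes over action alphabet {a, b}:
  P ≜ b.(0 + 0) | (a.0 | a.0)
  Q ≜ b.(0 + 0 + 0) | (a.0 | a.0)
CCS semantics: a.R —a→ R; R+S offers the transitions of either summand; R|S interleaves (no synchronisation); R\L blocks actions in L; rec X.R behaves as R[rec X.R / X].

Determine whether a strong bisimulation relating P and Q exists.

bisimilar

Reachable graph of P (8 states):
  p0 = b.(0 + 0) | (a.0 | a.0) → —a→ p1, —a→ p2, —b→ p3
  p1 = b.(0 + 0) | (0 | a.0) → —a→ p4, —b→ p5
  p2 = b.(0 + 0) | (a.0 | 0) → —a→ p4, —b→ p6
  p3 = (0 + 0) | (a.0 | a.0) → —a→ p5, —a→ p6
  p4 = b.(0 + 0) | (0 | 0) → —b→ p7
  p5 = (0 + 0) | (0 | a.0) → —a→ p7
  p6 = (0 + 0) | (a.0 | 0) → —a→ p7
  p7 = (0 + 0) | (0 | 0) → ·
Reachable graph of Q (8 states):
  q0 = b.(0 + 0 + 0) | (a.0 | a.0) → —a→ q1, —a→ q2, —b→ q3
  q1 = b.(0 + 0 + 0) | (0 | a.0) → —a→ q4, —b→ q5
  q2 = b.(0 + 0 + 0) | (a.0 | 0) → —a→ q4, —b→ q6
  q3 = (0 + 0 + 0) | (a.0 | a.0) → —a→ q5, —a→ q6
  q4 = b.(0 + 0 + 0) | (0 | 0) → —b→ q7
  q5 = (0 + 0 + 0) | (0 | a.0) → —a→ q7
  q6 = (0 + 0 + 0) | (a.0 | 0) → —a→ q7
  q7 = (0 + 0 + 0) | (0 | 0) → ·
Partition-refinement fixed point:
  B0 = {p0, q0}
  B1 = {p1, p2, q1, q2}
  B2 = {p4, q4}
  B3 = {p7, q7}
  B4 = {p5, p6, q5, q6}
  B5 = {p3, q3}
p0 ∈ B0, q0 ∈ B0 → same block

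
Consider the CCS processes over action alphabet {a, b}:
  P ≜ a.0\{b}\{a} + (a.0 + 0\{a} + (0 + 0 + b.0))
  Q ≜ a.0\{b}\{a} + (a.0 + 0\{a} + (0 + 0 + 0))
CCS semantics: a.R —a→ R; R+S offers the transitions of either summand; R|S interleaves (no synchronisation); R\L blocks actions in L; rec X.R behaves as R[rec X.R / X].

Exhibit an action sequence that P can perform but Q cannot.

P's transition system — 3 states:
  u0 = a.0\{b}\{a} + (a.0 + 0\{a} + (0 + 0 + b.0)) → —a→ u1, —a→ u2, —b→ u1
  u1 = 0 → deadlocked
  u2 = 0\{b}\{a} → deadlocked
Q's transition system — 3 states:
  v0 = a.0\{b}\{a} + (a.0 + 0\{a} + (0 + 0 + 0)) → —a→ v1, —a→ v2
  v1 = 0 → deadlocked
  v2 = 0\{b}\{a} → deadlocked
Executing b from P (initial set {u0}):
  step 1 (b): {u1}
  ✓ P
Executing b from Q (initial set {v0}):
  step 1 (b): ∅ (Q stuck)

b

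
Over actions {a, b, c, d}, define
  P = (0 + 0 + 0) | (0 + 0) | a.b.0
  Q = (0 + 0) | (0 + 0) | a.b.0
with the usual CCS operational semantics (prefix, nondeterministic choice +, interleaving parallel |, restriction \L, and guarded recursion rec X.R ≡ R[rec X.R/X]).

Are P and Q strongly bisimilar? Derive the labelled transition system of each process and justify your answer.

P's transition system — 3 states:
  p0 = (0 + 0 + 0) | (0 + 0) | a.b.0 :: =a=> p1
  p1 = (0 + 0 + 0) | (0 + 0) | b.0 :: =b=> p2
  p2 = (0 + 0 + 0) | (0 + 0) | 0 :: ∅
Q's transition system — 3 states:
  q0 = (0 + 0) | (0 + 0) | a.b.0 :: =a=> q1
  q1 = (0 + 0) | (0 + 0) | b.0 :: =b=> q2
  q2 = (0 + 0) | (0 + 0) | 0 :: ∅
Coarsest stable partition (strong bisimilarity classes):
  B0 = {p0, q0}
  B1 = {p1, q1}
  B2 = {p2, q2}
p0 ∈ B0, q0 ∈ B0 → same block

YES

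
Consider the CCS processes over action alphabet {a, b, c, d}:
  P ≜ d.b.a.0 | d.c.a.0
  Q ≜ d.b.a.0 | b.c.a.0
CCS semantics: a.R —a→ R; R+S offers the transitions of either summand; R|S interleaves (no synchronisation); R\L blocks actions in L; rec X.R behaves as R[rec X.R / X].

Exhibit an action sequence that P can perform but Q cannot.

dd

LTS(P): 16 reachable states
  m0 = d.b.a.0 | d.c.a.0 has moves =d=> m1, =d=> m2
  m1 = b.a.0 | d.c.a.0 has moves =b=> m3, =d=> m4
  m2 = d.b.a.0 | c.a.0 has moves =c=> m5, =d=> m4
  m3 = a.0 | d.c.a.0 has moves =a=> m6, =d=> m7
  m4 = b.a.0 | c.a.0 has moves =b=> m7, =c=> m8
  m5 = d.b.a.0 | a.0 has moves =a=> m9, =d=> m8
  m6 = 0 | d.c.a.0 has moves =d=> m10
  m7 = a.0 | c.a.0 has moves =a=> m10, =c=> m11
  m8 = b.a.0 | a.0 has moves =a=> m12, =b=> m11
  m9 = d.b.a.0 | 0 has moves =d=> m12
  m10 = 0 | c.a.0 has moves =c=> m13
  m11 = a.0 | a.0 has moves =a=> m13, =a=> m14
  m12 = b.a.0 | 0 has moves =b=> m14
  m13 = 0 | a.0 has moves =a=> m15
  m14 = a.0 | 0 has moves =a=> m15
  m15 = 0 | 0 has moves (no moves)
LTS(Q): 16 reachable states
  n0 = d.b.a.0 | b.c.a.0 has moves =b=> n1, =d=> n2
  n1 = d.b.a.0 | c.a.0 has moves =c=> n3, =d=> n4
  n2 = b.a.0 | b.c.a.0 has moves =b=> n4, =b=> n5
  n3 = d.b.a.0 | a.0 has moves =a=> n6, =d=> n7
  n4 = b.a.0 | c.a.0 has moves =b=> n8, =c=> n7
  n5 = a.0 | b.c.a.0 has moves =a=> n9, =b=> n8
  n6 = d.b.a.0 | 0 has moves =d=> n10
  n7 = b.a.0 | a.0 has moves =a=> n10, =b=> n11
  n8 = a.0 | c.a.0 has moves =a=> n12, =c=> n11
  n9 = 0 | b.c.a.0 has moves =b=> n12
  n10 = b.a.0 | 0 has moves =b=> n13
  n11 = a.0 | a.0 has moves =a=> n13, =a=> n14
  n12 = 0 | c.a.0 has moves =c=> n14
  n13 = a.0 | 0 has moves =a=> n15
  n14 = 0 | a.0 has moves =a=> n15
  n15 = 0 | 0 has moves (no moves)
Run σ = ⟨dd⟩ on P: start {m0}
  [1] d ⇒ {m1, m2}
  [2] d ⇒ {m4}
  — P admits the full trace.
Run σ = ⟨dd⟩ on Q: start {n0}
  [1] d ⇒ {n2}
  [2] d ⇒ ∅  — Q cannot continue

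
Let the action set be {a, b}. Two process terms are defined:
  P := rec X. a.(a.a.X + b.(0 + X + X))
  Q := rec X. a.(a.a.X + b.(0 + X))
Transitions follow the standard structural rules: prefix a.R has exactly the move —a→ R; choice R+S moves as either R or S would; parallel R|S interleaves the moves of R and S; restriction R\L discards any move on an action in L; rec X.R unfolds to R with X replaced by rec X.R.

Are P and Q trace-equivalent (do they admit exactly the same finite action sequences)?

trace-equivalent

Reachable graph of P (4 states):
  u0 = rec X. a.(a.a.X + b.(0 + X + X)) :: --a--▸ u1
  u1 = a.a.(rec X. a.(a.a.X + b.(0 + X + X))) + b.(0 + (rec X. a.(a.a.X + b.(0 + X + X))) + (rec X. a.(a.a.X + b.(0 + X + X)))) :: --a--▸ u2, --b--▸ u3
  u2 = a.(rec X. a.(a.a.X + b.(0 + X + X))) :: --a--▸ u0
  u3 = 0 + (rec X. a.(a.a.X + b.(0 + X + X))) + (rec X. a.(a.a.X + b.(0 + X + X))) :: --a--▸ u1
Reachable graph of Q (4 states):
  v0 = rec X. a.(a.a.X + b.(0 + X)) :: --a--▸ v1
  v1 = a.a.(rec X. a.(a.a.X + b.(0 + X))) + b.(0 + (rec X. a.(a.a.X + b.(0 + X)))) :: --a--▸ v2, --b--▸ v3
  v2 = a.(rec X. a.(a.a.X + b.(0 + X))) :: --a--▸ v0
  v3 = 0 + (rec X. a.(a.a.X + b.(0 + X))) :: --a--▸ v1
Coarsest stable partition (strong bisimilarity classes):
  B0 = {u0, u3, v0, v3}
  B1 = {u1, v1}
  B2 = {u2, v2}
u0 ∈ B0, v0 ∈ B0 → same block
Bisimilar ⇒ trace-equivalent.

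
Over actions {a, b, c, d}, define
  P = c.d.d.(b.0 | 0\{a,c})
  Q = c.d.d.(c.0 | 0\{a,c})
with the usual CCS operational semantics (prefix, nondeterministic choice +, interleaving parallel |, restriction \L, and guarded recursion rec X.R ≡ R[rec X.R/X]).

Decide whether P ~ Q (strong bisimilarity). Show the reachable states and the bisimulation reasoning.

NO

P's transition system — 5 states:
  m0 = c.d.d.(b.0 | 0\{a,c}) has moves =c=> m1
  m1 = d.d.(b.0 | 0\{a,c}) has moves =d=> m2
  m2 = d.(b.0 | 0\{a,c}) has moves =d=> m3
  m3 = b.0 | 0\{a,c} has moves =b=> m4
  m4 = 0 | 0\{a,c} has moves stopped
Q's transition system — 5 states:
  n0 = c.d.d.(c.0 | 0\{a,c}) has moves =c=> n1
  n1 = d.d.(c.0 | 0\{a,c}) has moves =d=> n2
  n2 = d.(c.0 | 0\{a,c}) has moves =d=> n3
  n3 = c.0 | 0\{a,c} has moves =c=> n4
  n4 = 0 | 0\{a,c} has moves stopped
Partition-refinement fixed point:
  B0 = {m0}
  B1 = {m1}
  B2 = {m2}
  B3 = {m3}
  B4 = {m4, n4}
  B5 = {n0}
  B6 = {n1}
  B7 = {n2}
  B8 = {n3}
m0 ∈ B0, n0 ∈ B5 → different blocks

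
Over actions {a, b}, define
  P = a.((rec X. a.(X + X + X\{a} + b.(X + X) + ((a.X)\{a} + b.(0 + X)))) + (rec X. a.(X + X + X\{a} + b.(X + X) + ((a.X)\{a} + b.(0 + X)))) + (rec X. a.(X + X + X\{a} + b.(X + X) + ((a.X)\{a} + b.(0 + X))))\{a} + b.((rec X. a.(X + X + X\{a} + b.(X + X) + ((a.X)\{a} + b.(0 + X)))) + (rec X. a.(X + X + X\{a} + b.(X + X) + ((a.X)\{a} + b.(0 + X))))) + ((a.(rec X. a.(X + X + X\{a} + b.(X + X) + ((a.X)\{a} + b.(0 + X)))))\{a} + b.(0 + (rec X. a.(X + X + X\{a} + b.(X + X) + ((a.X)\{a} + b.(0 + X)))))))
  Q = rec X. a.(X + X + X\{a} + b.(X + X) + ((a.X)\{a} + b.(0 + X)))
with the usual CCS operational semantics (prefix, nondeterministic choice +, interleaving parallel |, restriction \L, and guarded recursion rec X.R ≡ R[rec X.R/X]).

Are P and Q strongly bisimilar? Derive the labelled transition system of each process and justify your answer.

Reachable graph of P (4 states):
  p0 = a.((rec X. a.(X + X + X\{a} + b.(X + X) + ((a.X)\{a} + b.(0 + X)))) + (rec X. a.(X + X + X\{a} + b.(X + X) + ((a.X)\{a} + b.(0 + X)))) + (rec X. a.(X + X + X\{a} + b.(X + X) + ((a.X)\{a} + b.(0 + X))))\{a} + b.((rec X. a.(X + X + X\{a} + b.(X + X) + ((a.X)\{a} + b.(0 + X)))) + (rec X. a.(X + X + X\{a} + b.(X + X) + ((a.X)\{a} + b.(0 + X))))) + ((a.(rec X. a.(X + X + X\{a} + b.(X + X) + ((a.X)\{a} + b.(0 + X)))))\{a} + b.(0 + (rec X. a.(X + X + X\{a} + b.(X + X) + ((a.X)\{a} + b.(0 + X))))))) :: —a→ p1
  p1 = (rec X. a.(X + X + X\{a} + b.(X + X) + ((a.X)\{a} + b.(0 + X)))) + (rec X. a.(X + X + X\{a} + b.(X + X) + ((a.X)\{a} + b.(0 + X)))) + (rec X. a.(X + X + X\{a} + b.(X + X) + ((a.X)\{a} + b.(0 + X))))\{a} + b.((rec X. a.(X + X + X\{a} + b.(X + X) + ((a.X)\{a} + b.(0 + X)))) + (rec X. a.(X + X + X\{a} + b.(X + X) + ((a.X)\{a} + b.(0 + X))))) + ((a.(rec X. a.(X + X + X\{a} + b.(X + X) + ((a.X)\{a} + b.(0 + X)))))\{a} + b.(0 + (rec X. a.(X + X + X\{a} + b.(X + X) + ((a.X)\{a} + b.(0 + X)))))) :: —a→ p1, —b→ p2, —b→ p3
  p2 = (rec X. a.(X + X + X\{a} + b.(X + X) + ((a.X)\{a} + b.(0 + X)))) + (rec X. a.(X + X + X\{a} + b.(X + X) + ((a.X)\{a} + b.(0 + X)))) :: —a→ p1
  p3 = 0 + (rec X. a.(X + X + X\{a} + b.(X + X) + ((a.X)\{a} + b.(0 + X)))) :: —a→ p1
Reachable graph of Q (4 states):
  q0 = rec X. a.(X + X + X\{a} + b.(X + X) + ((a.X)\{a} + b.(0 + X))) :: —a→ q1
  q1 = (rec X. a.(X + X + X\{a} + b.(X + X) + ((a.X)\{a} + b.(0 + X)))) + (rec X. a.(X + X + X\{a} + b.(X + X) + ((a.X)\{a} + b.(0 + X)))) + (rec X. a.(X + X + X\{a} + b.(X + X) + ((a.X)\{a} + b.(0 + X))))\{a} + b.((rec X. a.(X + X + X\{a} + b.(X + X) + ((a.X)\{a} + b.(0 + X)))) + (rec X. a.(X + X + X\{a} + b.(X + X) + ((a.X)\{a} + b.(0 + X))))) + ((a.(rec X. a.(X + X + X\{a} + b.(X + X) + ((a.X)\{a} + b.(0 + X)))))\{a} + b.(0 + (rec X. a.(X + X + X\{a} + b.(X + X) + ((a.X)\{a} + b.(0 + X)))))) :: —a→ q1, —b→ q2, —b→ q3
  q2 = (rec X. a.(X + X + X\{a} + b.(X + X) + ((a.X)\{a} + b.(0 + X)))) + (rec X. a.(X + X + X\{a} + b.(X + X) + ((a.X)\{a} + b.(0 + X)))) :: —a→ q1
  q3 = 0 + (rec X. a.(X + X + X\{a} + b.(X + X) + ((a.X)\{a} + b.(0 + X)))) :: —a→ q1
Coarsest stable partition (strong bisimilarity classes):
  B0 = {p0, p2, p3, q0, q2, q3}
  B1 = {p1, q1}
p0 ∈ B0, q0 ∈ B0 → same block

P ~ Q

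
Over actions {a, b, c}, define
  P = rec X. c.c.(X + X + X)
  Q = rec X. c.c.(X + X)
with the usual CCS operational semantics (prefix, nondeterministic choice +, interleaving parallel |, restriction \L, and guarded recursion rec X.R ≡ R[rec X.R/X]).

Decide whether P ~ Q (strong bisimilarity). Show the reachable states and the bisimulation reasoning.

P ~ Q

LTS(P): 3 reachable states
  m0 = rec X. c.c.(X + X + X) | ··c··> m1
  m1 = c.((rec X. c.c.(X + X + X)) + (rec X. c.c.(X + X + X)) + (rec X. c.c.(X + X + X))) | ··c··> m2
  m2 = (rec X. c.c.(X + X + X)) + (rec X. c.c.(X + X + X)) + (rec X. c.c.(X + X + X)) | ··c··> m1
LTS(Q): 3 reachable states
  n0 = rec X. c.c.(X + X) | ··c··> n1
  n1 = c.((rec X. c.c.(X + X)) + (rec X. c.c.(X + X))) | ··c··> n2
  n2 = (rec X. c.c.(X + X)) + (rec X. c.c.(X + X)) | ··c··> n1
Coarsest stable partition (strong bisimilarity classes):
  B0 = {m0, m1, m2, n0, n1, n2}
m0 ∈ B0, n0 ∈ B0 → same block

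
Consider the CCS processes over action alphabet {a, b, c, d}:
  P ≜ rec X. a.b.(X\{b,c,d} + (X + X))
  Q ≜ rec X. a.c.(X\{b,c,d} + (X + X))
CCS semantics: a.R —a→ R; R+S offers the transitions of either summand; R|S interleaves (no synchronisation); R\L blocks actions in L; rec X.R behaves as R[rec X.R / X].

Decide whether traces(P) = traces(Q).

P's transition system — 4 states:
  m0 = rec X. a.b.(X\{b,c,d} + (X + X)) ⊢ -a-> m1
  m1 = b.((rec X. a.b.(X\{b,c,d} + (X + X)))\{b,c,d} + ((rec X. a.b.(X\{b,c,d} + (X + X))) + (rec X. a.b.(X\{b,c,d} + (X + X))))) ⊢ -b-> m2
  m2 = (rec X. a.b.(X\{b,c,d} + (X + X)))\{b,c,d} + ((rec X. a.b.(X\{b,c,d} + (X + X))) + (rec X. a.b.(X\{b,c,d} + (X + X)))) ⊢ -a-> m1, -a-> m3
  m3 = (b.((rec X. a.b.(X\{b,c,d} + (X + X)))\{b,c,d} + ((rec X. a.b.(X\{b,c,d} + (X + X))) + (rec X. a.b.(X\{b,c,d} + (X + X))))))\{b,c,d} ⊢ (no moves)
Q's transition system — 4 states:
  n0 = rec X. a.c.(X\{b,c,d} + (X + X)) ⊢ -a-> n1
  n1 = c.((rec X. a.c.(X\{b,c,d} + (X + X)))\{b,c,d} + ((rec X. a.c.(X\{b,c,d} + (X + X))) + (rec X. a.c.(X\{b,c,d} + (X + X))))) ⊢ -c-> n2
  n2 = (rec X. a.c.(X\{b,c,d} + (X + X)))\{b,c,d} + ((rec X. a.c.(X\{b,c,d} + (X + X))) + (rec X. a.c.(X\{b,c,d} + (X + X)))) ⊢ -a-> n1, -a-> n3
  n3 = (c.((rec X. a.c.(X\{b,c,d} + (X + X)))\{b,c,d} + ((rec X. a.c.(X\{b,c,d} + (X + X))) + (rec X. a.c.(X\{b,c,d} + (X + X))))))\{b,c,d} ⊢ (no moves)
Run σ = ⟨ab⟩ on P: start {m0}
  after a @ step 1: {m1}
  after b @ step 2: {m2}
  — P admits the full trace.
Run σ = ⟨ab⟩ on Q: start {n0}
  after a @ step 1: {n1}
  after b @ step 2: no successor for Q

traces(P) ≠ traces(Q) — witness ⟨ab⟩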